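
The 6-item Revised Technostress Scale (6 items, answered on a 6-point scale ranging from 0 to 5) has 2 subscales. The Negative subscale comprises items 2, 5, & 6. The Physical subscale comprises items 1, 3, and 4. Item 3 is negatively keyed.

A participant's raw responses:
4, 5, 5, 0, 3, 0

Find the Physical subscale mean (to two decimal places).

Physical items: 1, 3, 4.
Of these, item 3 is negatively keyed; on a 0–5 scale, reversed = 5 − raw.
  item 1: 4
  item 3: 5 − 5 = 0
  item 4: 0
Sum = 4 + 0 + 0 = 4
Mean = 4 / 3 = 1.33

1.33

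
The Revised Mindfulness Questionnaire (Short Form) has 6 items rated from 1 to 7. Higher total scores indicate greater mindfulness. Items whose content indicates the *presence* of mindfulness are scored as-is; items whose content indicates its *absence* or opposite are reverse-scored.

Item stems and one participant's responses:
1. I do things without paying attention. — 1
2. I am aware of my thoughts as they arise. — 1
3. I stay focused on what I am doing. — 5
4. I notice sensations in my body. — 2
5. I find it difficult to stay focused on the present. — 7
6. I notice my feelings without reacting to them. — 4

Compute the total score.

20

Items 1, 5 describe the absence/opposite of mindfulness → reverse-score.
reverse-coded value = 8 − response.
  item 1: 8 − 1 = 7
  item 2: 1
  item 3: 5
  item 4: 2
  item 5: 8 − 7 = 1
  item 6: 4
Total = 7 + 1 + 5 + 2 + 1 + 4 = 20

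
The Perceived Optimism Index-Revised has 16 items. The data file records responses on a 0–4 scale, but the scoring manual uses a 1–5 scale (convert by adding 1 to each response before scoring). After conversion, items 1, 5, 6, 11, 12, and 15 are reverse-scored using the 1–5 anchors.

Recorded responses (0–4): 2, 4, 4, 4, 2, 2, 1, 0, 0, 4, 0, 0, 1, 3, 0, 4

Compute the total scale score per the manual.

Convert to 1–5: 3, 5, 5, 5, 3, 3, 2, 1, 1, 5, 1, 1, 2, 4, 1, 5
Reverse-coded (reversed = (1+5) − raw = 6 − raw):
  item 1: 6 − 3 = 3
  item 5: 6 − 3 = 3
  item 6: 6 − 3 = 3
  item 11: 6 − 1 = 5
  item 12: 6 − 1 = 5
  item 15: 6 − 1 = 5
Scored: 3, 5, 5, 5, 3, 3, 2, 1, 1, 5, 5, 5, 2, 4, 5, 5
Total = 59

59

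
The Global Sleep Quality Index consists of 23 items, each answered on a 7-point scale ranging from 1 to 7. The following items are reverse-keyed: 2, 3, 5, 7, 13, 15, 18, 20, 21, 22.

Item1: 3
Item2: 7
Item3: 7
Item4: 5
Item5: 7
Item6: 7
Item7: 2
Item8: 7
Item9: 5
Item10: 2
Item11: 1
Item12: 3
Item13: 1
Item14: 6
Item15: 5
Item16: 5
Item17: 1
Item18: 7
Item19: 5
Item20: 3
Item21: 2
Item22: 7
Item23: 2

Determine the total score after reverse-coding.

84

Reverse-keyed items use 8 − raw:
  item 2: 8 − 7 = 1
  item 3: 8 − 7 = 1
  item 5: 8 − 7 = 1
  item 7: 8 − 2 = 6
  item 13: 8 − 1 = 7
  item 15: 8 − 5 = 3
  item 18: 8 − 7 = 1
  item 20: 8 − 3 = 5
  item 21: 8 − 2 = 6
  item 22: 8 − 7 = 1
Scored responses: 3, 1, 1, 5, 1, 7, 6, 7, 5, 2, 1, 3, 7, 6, 3, 5, 1, 1, 5, 5, 6, 1, 2
Total = 3 + 1 + 1 + 5 + 1 + 7 + 6 + 7 + 5 + 2 + 1 + 3 + 7 + 6 + 3 + 5 + 1 + 1 + 5 + 5 + 6 + 1 + 2 = 84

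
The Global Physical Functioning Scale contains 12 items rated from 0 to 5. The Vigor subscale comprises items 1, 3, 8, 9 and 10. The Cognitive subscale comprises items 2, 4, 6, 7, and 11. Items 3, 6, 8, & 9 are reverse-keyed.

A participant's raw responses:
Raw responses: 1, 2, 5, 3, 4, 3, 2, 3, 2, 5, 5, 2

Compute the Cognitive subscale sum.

14

Cognitive items: 2, 4, 6, 7, 11.
Of these, item 6 is reverse-keyed; reversed = (0+5) − raw = 5 − raw.
  item 2: 2
  item 4: 3
  item 6: 5 − 3 = 2
  item 7: 2
  item 11: 5
Sum = 2 + 3 + 2 + 2 + 5 = 14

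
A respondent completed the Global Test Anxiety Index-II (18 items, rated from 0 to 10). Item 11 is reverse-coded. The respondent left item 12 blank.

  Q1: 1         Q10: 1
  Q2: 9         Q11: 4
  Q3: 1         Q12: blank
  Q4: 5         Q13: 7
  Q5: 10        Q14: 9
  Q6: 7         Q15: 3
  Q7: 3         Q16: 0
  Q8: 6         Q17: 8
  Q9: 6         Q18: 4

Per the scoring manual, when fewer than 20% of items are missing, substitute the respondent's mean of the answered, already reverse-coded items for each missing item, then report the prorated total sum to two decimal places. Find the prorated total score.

Reverse-coded (reverse-coded value = 10 − response):
  item 11: 10 − 4 = 6
Completed scored items (17 of 18): 1, 9, 1, 5, 10, 7, 3, 6, 6, 1, 6, 7, 9, 3, 0, 8, 4; sum = 86.
Person mean = 86 / 17 ≈ 5.0588
Prorated total = (86 / 17) × 18 = 91.06 (to 2 dp)

91.06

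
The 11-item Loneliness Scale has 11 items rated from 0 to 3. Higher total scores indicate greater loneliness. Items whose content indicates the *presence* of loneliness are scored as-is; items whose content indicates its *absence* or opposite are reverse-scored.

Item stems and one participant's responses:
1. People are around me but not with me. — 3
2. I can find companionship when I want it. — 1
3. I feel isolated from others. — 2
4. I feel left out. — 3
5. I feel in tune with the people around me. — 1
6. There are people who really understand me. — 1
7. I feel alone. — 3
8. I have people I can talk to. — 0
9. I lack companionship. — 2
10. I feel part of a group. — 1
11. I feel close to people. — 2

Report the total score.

25

Items 2, 5, 6, 8, 10, 11 describe the absence/opposite of loneliness → reverse-score.
on a 0–3 scale, reversed = 3 − raw.
  item 1: 3
  item 2: 3 − 1 = 2
  item 3: 2
  item 4: 3
  item 5: 3 − 1 = 2
  item 6: 3 − 1 = 2
  item 7: 3
  item 8: 3 − 0 = 3
  item 9: 2
  item 10: 3 − 1 = 2
  item 11: 3 − 2 = 1
Total = 3 + 2 + 2 + 3 + 2 + 2 + 3 + 3 + 2 + 2 + 1 = 25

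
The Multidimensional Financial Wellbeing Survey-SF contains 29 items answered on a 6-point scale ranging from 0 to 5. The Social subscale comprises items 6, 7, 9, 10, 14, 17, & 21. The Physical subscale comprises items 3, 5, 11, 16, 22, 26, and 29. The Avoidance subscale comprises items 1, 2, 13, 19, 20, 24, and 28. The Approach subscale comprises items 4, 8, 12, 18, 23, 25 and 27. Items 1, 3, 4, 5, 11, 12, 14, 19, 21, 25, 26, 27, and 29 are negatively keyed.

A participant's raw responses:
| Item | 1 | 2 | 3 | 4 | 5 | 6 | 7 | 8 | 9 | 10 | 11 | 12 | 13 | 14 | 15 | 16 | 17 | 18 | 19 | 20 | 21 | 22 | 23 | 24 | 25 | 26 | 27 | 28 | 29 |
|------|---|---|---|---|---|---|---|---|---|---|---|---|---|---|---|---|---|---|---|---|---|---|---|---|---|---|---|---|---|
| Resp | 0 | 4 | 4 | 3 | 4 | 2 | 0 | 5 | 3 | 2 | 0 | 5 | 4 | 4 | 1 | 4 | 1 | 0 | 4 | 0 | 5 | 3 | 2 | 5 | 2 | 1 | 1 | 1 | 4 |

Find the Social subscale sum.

9

Social items: 6, 7, 9, 10, 14, 17, 21.
Of these, items 14 & 21 are negatively keyed; reversed = (0+5) − raw = 5 − raw.
  item 6: 2
  item 7: 0
  item 9: 3
  item 10: 2
  item 14: 5 − 4 = 1
  item 17: 1
  item 21: 5 − 5 = 0
Sum = 2 + 0 + 3 + 2 + 1 + 1 + 0 = 9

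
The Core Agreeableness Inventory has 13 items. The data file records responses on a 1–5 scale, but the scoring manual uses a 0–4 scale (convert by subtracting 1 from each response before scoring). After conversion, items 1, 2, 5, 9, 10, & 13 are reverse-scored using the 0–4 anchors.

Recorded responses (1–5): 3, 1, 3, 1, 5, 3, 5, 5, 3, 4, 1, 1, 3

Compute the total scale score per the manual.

Convert to 0–4: 2, 0, 2, 0, 4, 2, 4, 4, 2, 3, 0, 0, 2
Reverse-coded (reverse-coded value = 4 − response):
  item 1: 4 − 2 = 2
  item 2: 4 − 0 = 4
  item 5: 4 − 4 = 0
  item 9: 4 − 2 = 2
  item 10: 4 − 3 = 1
  item 13: 4 − 2 = 2
Scored: 2, 4, 2, 0, 0, 2, 4, 4, 2, 1, 0, 0, 2
Total = 23

23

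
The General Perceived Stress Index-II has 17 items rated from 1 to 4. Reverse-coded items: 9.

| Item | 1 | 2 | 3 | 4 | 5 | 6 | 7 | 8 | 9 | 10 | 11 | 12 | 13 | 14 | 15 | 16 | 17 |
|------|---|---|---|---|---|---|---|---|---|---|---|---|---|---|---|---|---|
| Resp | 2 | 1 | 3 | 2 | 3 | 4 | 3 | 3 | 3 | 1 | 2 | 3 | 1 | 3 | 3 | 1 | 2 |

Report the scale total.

Raw sum = 40. Reverse-coded items: 9; their raw sum = 3.
Each reversal replaces raw with 5 − raw, changing the total by 5 − 2·raw per item.
Total = 40 + 1·5 − 2·3 = 40 + 5 − 6 = 39

39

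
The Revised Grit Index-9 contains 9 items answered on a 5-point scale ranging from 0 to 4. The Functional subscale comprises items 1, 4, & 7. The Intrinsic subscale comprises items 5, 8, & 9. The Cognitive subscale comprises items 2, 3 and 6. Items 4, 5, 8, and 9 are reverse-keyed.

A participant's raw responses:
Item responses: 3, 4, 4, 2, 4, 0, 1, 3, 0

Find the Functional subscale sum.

Functional items: 1, 4, 7.
Of these, item 4 is reverse-keyed; on a 0–4 scale, reversed = 4 − raw.
  item 1: 3
  item 4: 4 − 2 = 2
  item 7: 1
Sum = 3 + 2 + 1 = 6

6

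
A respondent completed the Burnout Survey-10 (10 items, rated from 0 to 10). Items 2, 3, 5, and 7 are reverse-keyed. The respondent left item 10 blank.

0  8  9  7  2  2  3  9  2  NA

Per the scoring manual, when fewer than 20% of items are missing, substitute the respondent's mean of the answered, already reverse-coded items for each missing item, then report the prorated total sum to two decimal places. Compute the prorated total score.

Reverse-coded (reversed = (0+10) − raw = 10 − raw):
  item 2: 10 − 8 = 2
  item 3: 10 − 9 = 1
  item 5: 10 − 2 = 8
  item 7: 10 − 3 = 7
Completed scored items (9 of 10): 0, 2, 1, 7, 8, 2, 7, 9, 2; sum = 38.
Person mean = 38 / 9 ≈ 4.2222
Prorated total = (38 / 9) × 10 = 42.22 (to 2 dp)

42.22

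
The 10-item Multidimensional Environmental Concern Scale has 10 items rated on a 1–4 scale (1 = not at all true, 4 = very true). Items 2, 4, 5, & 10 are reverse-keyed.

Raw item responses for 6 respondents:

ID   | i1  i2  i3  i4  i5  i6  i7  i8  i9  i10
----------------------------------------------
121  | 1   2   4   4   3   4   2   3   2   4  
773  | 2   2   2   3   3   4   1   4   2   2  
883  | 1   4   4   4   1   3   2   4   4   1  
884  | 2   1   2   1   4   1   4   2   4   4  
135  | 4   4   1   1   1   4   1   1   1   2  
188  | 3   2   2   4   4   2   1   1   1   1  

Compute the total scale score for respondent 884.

25

Respondent 884 raw: 2, 1, 2, 1, 4, 1, 4, 2, 4, 4.
Reverse-coded (reversed = (1+4) − raw = 5 − raw):
  item 1: 2
  item 2: 5 − 1 = 4
  item 3: 2
  item 4: 5 − 1 = 4
  item 5: 5 − 4 = 1
  item 6: 1
  item 7: 4
  item 8: 2
  item 9: 4
  item 10: 5 − 4 = 1
Sum = 2 + 4 + 2 + 4 + 1 + 1 + 4 + 2 + 4 + 1 = 25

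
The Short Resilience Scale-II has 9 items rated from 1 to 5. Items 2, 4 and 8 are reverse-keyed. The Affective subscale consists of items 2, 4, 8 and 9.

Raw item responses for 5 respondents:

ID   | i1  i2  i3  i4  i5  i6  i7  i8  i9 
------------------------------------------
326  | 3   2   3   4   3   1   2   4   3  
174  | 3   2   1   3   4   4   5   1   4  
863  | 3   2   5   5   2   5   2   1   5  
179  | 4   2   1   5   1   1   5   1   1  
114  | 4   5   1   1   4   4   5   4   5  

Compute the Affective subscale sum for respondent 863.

Respondent 863 raw: 3, 2, 5, 5, 2, 5, 2, 1, 5.
Affective items: 2, 4, 8, 9.
Reverse-coded (reverse-coded value = 6 − response):
  item 2: 6 − 2 = 4
  item 4: 6 − 5 = 1
  item 8: 6 − 1 = 5
  item 9: 5
Sum = 4 + 1 + 5 + 5 = 15

15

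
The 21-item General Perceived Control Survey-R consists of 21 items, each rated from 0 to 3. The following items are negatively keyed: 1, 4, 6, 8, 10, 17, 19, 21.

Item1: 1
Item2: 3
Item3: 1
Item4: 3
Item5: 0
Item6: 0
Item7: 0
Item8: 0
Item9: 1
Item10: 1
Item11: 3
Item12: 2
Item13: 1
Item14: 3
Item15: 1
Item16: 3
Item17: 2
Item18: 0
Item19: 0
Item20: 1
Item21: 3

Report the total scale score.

33

Apply reverse scoring (reversed = (0+3) − raw = 3 − raw):
  item 1: 3 − 1 = 2
  item 4: 3 − 3 = 0
  item 6: 3 − 0 = 3
  item 8: 3 − 0 = 3
  item 10: 3 − 1 = 2
  item 17: 3 − 2 = 1
  item 19: 3 − 0 = 3
  item 21: 3 − 3 = 0
After reverse-coding: 2, 3, 1, 0, 0, 3, 0, 3, 1, 2, 3, 2, 1, 3, 1, 3, 1, 0, 3, 1, 0
Total = 2 + 3 + 1 + 0 + 0 + 3 + 0 + 3 + 1 + 2 + 3 + 2 + 1 + 3 + 1 + 3 + 1 + 0 + 3 + 1 + 0 = 33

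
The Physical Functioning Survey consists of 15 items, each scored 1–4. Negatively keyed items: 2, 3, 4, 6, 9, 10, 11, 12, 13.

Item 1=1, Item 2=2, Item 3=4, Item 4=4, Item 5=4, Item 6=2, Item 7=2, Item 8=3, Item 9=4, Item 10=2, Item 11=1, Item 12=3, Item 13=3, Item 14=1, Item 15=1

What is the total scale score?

32

Reversing items 2, 3, 4, 6, 9, 10, 11, 12 and 13 with 5 − raw:
Total = 1 + (5−2) + (5−4) + (5−4) + 4 + (5−2) + 2 + 3 + (5−4) + (5−2) + (5−1) + (5−3) + (5−3) + 1 + 1
      = 1 + 3 + 1 + 1 + 4 + 3 + 2 + 3 + 1 + 3 + 4 + 2 + 2 + 1 + 1 = 32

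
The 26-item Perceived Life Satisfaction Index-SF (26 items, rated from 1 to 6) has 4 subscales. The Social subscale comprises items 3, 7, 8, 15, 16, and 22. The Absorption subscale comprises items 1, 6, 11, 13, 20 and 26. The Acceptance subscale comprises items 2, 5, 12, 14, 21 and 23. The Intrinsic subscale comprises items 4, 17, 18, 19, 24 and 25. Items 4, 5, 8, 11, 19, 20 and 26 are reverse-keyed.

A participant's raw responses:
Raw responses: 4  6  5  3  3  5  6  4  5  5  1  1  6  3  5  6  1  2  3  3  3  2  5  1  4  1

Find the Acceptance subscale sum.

22

Acceptance items: 2, 5, 12, 14, 21, 23.
Of these, item 5 is reverse-keyed; on a 1–6 scale, reversed = 7 − raw.
  item 2: 6
  item 5: 7 − 3 = 4
  item 12: 1
  item 14: 3
  item 21: 3
  item 23: 5
Sum = 6 + 4 + 1 + 3 + 3 + 5 = 22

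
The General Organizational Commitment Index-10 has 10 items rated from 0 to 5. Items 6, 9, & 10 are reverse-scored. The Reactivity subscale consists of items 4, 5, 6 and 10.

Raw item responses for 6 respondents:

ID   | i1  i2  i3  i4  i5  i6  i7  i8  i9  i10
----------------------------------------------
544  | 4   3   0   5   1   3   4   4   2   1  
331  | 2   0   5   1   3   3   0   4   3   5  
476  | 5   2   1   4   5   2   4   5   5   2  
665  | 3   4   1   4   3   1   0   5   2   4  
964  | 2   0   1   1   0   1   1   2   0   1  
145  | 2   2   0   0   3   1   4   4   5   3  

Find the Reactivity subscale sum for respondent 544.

Respondent 544 raw: 4, 3, 0, 5, 1, 3, 4, 4, 2, 1.
Reactivity items: 4, 5, 6, 10.
Reverse-coded (on a 0–5 scale, reversed = 5 − raw):
  item 4: 5
  item 5: 1
  item 6: 5 − 3 = 2
  item 10: 5 − 1 = 4
Sum = 5 + 1 + 2 + 4 = 12

12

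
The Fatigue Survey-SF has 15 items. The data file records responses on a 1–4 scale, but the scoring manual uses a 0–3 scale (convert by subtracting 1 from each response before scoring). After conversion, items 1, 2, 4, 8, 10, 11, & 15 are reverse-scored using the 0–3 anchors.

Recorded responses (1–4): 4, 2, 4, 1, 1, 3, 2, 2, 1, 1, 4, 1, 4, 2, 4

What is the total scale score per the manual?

Convert to 0–3: 3, 1, 3, 0, 0, 2, 1, 1, 0, 0, 3, 0, 3, 1, 3
Reverse-coded (reversed = (0+3) − raw = 3 − raw):
  item 1: 3 − 3 = 0
  item 2: 3 − 1 = 2
  item 4: 3 − 0 = 3
  item 8: 3 − 1 = 2
  item 10: 3 − 0 = 3
  item 11: 3 − 3 = 0
  item 15: 3 − 3 = 0
Scored: 0, 2, 3, 3, 0, 2, 1, 2, 0, 3, 0, 0, 3, 1, 0
Total = 20

20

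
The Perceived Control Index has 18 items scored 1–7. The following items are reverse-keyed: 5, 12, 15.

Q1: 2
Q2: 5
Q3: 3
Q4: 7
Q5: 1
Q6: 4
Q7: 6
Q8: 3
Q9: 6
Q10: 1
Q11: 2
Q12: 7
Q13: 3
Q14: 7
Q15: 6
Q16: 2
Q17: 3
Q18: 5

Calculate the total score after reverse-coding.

Reversing items 5, 12, and 15 with 8 − raw:
Total = 2 + 5 + 3 + 7 + (8−1) + 4 + 6 + 3 + 6 + 1 + 2 + (8−7) + 3 + 7 + (8−6) + 2 + 3 + 5
      = 2 + 5 + 3 + 7 + 7 + 4 + 6 + 3 + 6 + 1 + 2 + 1 + 3 + 7 + 2 + 2 + 3 + 5 = 69

69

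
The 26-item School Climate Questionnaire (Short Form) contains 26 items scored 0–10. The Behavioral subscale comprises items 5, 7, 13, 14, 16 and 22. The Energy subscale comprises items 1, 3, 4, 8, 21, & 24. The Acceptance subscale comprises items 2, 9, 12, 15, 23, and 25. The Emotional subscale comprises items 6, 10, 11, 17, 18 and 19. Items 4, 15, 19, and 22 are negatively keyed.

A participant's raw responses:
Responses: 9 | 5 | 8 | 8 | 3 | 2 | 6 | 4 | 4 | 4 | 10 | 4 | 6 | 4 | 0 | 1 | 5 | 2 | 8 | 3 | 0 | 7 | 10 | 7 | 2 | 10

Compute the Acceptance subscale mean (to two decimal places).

5.83

Acceptance items: 2, 9, 12, 15, 23, 25.
Of these, item 15 is negatively keyed; reversed = (0+10) − raw = 10 − raw.
  item 2: 5
  item 9: 4
  item 12: 4
  item 15: 10 − 0 = 10
  item 23: 10
  item 25: 2
Sum = 5 + 4 + 4 + 10 + 10 + 2 = 35
Mean = 35 / 6 = 5.83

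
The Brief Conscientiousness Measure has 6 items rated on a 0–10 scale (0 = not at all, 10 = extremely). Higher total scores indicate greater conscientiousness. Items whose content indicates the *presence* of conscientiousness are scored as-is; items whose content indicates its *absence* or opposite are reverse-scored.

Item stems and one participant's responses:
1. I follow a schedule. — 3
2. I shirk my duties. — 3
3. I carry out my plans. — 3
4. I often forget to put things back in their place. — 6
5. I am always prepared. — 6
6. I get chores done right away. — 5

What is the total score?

28

Items 2, 4 describe the absence/opposite of conscientiousness → reverse-score.
reverse-coded value = 10 − response.
  item 1: 3
  item 2: 10 − 3 = 7
  item 3: 3
  item 4: 10 − 6 = 4
  item 5: 6
  item 6: 5
Total = 3 + 7 + 3 + 4 + 6 + 5 = 28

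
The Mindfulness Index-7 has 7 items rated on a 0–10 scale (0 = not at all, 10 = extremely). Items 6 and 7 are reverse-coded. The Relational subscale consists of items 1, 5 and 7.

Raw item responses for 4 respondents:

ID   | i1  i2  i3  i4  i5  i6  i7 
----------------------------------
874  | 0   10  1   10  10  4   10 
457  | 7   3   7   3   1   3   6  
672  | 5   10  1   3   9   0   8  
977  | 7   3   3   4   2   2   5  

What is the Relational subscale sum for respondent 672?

Respondent 672 raw: 5, 10, 1, 3, 9, 0, 8.
Relational items: 1, 5, 7.
Reverse-coded (reversed = (0+10) − raw = 10 − raw):
  item 1: 5
  item 5: 9
  item 7: 10 − 8 = 2
Sum = 5 + 9 + 2 = 16

16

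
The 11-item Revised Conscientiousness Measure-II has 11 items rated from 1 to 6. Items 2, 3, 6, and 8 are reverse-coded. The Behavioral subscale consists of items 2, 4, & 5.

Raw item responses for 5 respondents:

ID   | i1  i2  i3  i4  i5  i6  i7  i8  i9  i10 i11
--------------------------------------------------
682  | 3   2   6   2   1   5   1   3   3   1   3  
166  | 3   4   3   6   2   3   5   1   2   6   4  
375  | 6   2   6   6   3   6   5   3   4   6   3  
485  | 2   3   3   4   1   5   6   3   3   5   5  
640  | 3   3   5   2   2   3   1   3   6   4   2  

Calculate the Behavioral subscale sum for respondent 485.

9

Respondent 485 raw: 2, 3, 3, 4, 1, 5, 6, 3, 3, 5, 5.
Behavioral items: 2, 4, 5.
Reverse-coded (reverse-coded value = 7 − response):
  item 2: 7 − 3 = 4
  item 4: 4
  item 5: 1
Sum = 4 + 4 + 1 = 9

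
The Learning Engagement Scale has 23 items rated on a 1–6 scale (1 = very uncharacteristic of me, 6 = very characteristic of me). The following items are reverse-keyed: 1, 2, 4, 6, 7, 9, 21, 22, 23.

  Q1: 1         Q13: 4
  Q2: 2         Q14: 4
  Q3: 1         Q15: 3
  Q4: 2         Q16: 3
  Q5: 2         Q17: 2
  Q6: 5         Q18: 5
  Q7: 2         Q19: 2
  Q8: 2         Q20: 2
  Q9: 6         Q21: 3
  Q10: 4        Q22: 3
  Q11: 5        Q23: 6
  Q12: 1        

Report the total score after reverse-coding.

Reverse-coded items (reversed = (1+6) − raw = 7 − raw):
  item 1: 7 − 1 = 6
  item 2: 7 − 2 = 5
  item 4: 7 − 2 = 5
  item 6: 7 − 5 = 2
  item 7: 7 − 2 = 5
  item 9: 7 − 6 = 1
  item 21: 7 − 3 = 4
  item 22: 7 − 3 = 4
  item 23: 7 − 6 = 1
Scored responses: 6, 5, 1, 5, 2, 2, 5, 2, 1, 4, 5, 1, 4, 4, 3, 3, 2, 5, 2, 2, 4, 4, 1
Total = 6 + 5 + 1 + 5 + 2 + 2 + 5 + 2 + 1 + 4 + 5 + 1 + 4 + 4 + 3 + 3 + 2 + 5 + 2 + 2 + 4 + 4 + 1 = 73

73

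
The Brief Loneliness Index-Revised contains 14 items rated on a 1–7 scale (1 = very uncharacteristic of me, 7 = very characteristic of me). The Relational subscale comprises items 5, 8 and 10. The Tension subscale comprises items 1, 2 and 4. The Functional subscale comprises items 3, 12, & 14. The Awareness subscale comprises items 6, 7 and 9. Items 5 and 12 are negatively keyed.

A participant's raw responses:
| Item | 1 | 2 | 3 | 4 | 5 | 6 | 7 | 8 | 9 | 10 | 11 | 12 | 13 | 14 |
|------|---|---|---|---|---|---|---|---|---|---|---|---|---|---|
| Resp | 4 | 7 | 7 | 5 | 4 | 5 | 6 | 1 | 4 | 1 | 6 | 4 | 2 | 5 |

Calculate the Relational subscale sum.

Relational items: 5, 8, 10.
Of these, item 5 is negatively keyed; on a 1–7 scale, reversed = 8 − raw.
  item 5: 8 − 4 = 4
  item 8: 1
  item 10: 1
Sum = 4 + 1 + 1 = 6

6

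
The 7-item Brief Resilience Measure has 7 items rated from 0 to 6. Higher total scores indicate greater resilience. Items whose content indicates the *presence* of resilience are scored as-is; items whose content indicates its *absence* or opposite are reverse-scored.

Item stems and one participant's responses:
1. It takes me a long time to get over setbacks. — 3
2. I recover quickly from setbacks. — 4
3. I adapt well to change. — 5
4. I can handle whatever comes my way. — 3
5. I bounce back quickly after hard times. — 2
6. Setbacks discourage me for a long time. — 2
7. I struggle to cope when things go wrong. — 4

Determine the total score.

23

Items 1, 6, 7 describe the absence/opposite of resilience → reverse-score.
reverse-coded value = 6 − response.
  item 1: 6 − 3 = 3
  item 2: 4
  item 3: 5
  item 4: 3
  item 5: 2
  item 6: 6 − 2 = 4
  item 7: 6 − 4 = 2
Total = 3 + 4 + 5 + 3 + 2 + 4 + 2 = 23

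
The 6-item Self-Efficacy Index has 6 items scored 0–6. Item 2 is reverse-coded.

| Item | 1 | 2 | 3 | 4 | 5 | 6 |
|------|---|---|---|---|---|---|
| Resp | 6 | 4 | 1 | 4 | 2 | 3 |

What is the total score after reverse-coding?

18

Raw sum = 20. Reverse-coded items: 2; their raw sum = 4.
Each reversal replaces raw with 6 − raw, changing the total by 6 − 2·raw per item.
Total = 20 + 1·6 − 2·4 = 20 + 6 − 8 = 18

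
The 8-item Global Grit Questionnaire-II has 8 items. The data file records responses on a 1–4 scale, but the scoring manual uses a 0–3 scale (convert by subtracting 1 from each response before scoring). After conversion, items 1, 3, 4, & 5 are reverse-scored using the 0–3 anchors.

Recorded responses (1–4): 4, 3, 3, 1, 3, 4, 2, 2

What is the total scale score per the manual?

12

Convert to 0–3: 3, 2, 2, 0, 2, 3, 1, 1
Reverse-coded (on a 0–3 scale, reversed = 3 − raw):
  item 1: 3 − 3 = 0
  item 3: 3 − 2 = 1
  item 4: 3 − 0 = 3
  item 5: 3 − 2 = 1
Scored: 0, 2, 1, 3, 1, 3, 1, 1
Total = 12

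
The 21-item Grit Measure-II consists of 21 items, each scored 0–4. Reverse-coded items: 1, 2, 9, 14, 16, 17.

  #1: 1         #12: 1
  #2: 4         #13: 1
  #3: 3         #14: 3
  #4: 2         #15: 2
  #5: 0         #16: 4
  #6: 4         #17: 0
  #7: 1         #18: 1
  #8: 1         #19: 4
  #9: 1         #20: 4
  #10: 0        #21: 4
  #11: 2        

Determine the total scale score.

Reversing items 1, 2, 9, 14, 16, and 17 with 4 − raw:
Total = (4−1) + (4−4) + 3 + 2 + 0 + 4 + 1 + 1 + (4−1) + 0 + 2 + 1 + 1 + (4−3) + 2 + (4−4) + (4−0) + 1 + 4 + 4 + 4
      = 3 + 0 + 3 + 2 + 0 + 4 + 1 + 1 + 3 + 0 + 2 + 1 + 1 + 1 + 2 + 0 + 4 + 1 + 4 + 4 + 4 = 41

41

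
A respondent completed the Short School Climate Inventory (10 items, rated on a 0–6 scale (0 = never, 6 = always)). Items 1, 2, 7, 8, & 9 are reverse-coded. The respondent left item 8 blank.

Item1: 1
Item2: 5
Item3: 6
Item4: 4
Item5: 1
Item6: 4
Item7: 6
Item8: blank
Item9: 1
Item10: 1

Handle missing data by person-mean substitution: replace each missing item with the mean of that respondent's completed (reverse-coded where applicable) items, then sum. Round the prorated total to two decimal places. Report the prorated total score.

Reverse-coded (reversed = (0+6) − raw = 6 − raw):
  item 1: 6 − 1 = 5
  item 2: 6 − 5 = 1
  item 7: 6 − 6 = 0
  item 9: 6 − 1 = 5
Completed scored items (9 of 10): 5, 1, 6, 4, 1, 4, 0, 5, 1; sum = 27.
Person mean = 27 / 9 ≈ 3.0000
Prorated total = (27 / 9) × 10 = 30.00 (to 2 dp)

30.00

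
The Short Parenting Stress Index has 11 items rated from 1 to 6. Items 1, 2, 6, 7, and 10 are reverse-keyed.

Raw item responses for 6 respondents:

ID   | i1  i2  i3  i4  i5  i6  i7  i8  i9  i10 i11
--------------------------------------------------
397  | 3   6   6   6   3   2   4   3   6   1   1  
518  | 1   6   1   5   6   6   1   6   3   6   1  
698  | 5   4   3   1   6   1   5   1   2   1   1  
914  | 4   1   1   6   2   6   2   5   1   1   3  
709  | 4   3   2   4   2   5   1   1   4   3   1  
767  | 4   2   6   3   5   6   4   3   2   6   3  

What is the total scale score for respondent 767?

35

Respondent 767 raw: 4, 2, 6, 3, 5, 6, 4, 3, 2, 6, 3.
Reverse-coded (reversed = (1+6) − raw = 7 − raw):
  item 1: 7 − 4 = 3
  item 2: 7 − 2 = 5
  item 3: 6
  item 4: 3
  item 5: 5
  item 6: 7 − 6 = 1
  item 7: 7 − 4 = 3
  item 8: 3
  item 9: 2
  item 10: 7 − 6 = 1
  item 11: 3
Sum = 3 + 5 + 6 + 3 + 5 + 1 + 3 + 3 + 2 + 1 + 3 = 35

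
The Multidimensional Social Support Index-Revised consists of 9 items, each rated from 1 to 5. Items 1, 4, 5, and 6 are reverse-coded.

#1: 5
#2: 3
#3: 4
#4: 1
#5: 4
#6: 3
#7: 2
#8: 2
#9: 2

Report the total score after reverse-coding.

24

Raw sum = 26. Reverse-coded items: 1, 4, 5, 6; their raw sum = 13.
Each reversal replaces raw with 6 − raw, changing the total by 6 − 2·raw per item.
Total = 26 + 4·6 − 2·13 = 26 + 24 − 26 = 24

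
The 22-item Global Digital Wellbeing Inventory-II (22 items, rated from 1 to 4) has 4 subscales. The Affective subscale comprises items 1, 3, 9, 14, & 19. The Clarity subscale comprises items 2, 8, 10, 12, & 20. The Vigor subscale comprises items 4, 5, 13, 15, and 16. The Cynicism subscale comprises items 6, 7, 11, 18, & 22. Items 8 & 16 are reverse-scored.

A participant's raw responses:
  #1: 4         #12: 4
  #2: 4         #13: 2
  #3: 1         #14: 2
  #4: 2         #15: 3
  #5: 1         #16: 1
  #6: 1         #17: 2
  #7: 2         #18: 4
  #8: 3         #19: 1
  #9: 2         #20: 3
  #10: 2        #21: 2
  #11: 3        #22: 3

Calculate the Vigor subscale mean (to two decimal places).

Vigor items: 4, 5, 13, 15, 16.
Of these, item 16 is reverse-scored; reverse-coded value = 5 − response.
  item 4: 2
  item 5: 1
  item 13: 2
  item 15: 3
  item 16: 5 − 1 = 4
Sum = 2 + 1 + 2 + 3 + 4 = 12
Mean = 12 / 5 = 2.40

2.40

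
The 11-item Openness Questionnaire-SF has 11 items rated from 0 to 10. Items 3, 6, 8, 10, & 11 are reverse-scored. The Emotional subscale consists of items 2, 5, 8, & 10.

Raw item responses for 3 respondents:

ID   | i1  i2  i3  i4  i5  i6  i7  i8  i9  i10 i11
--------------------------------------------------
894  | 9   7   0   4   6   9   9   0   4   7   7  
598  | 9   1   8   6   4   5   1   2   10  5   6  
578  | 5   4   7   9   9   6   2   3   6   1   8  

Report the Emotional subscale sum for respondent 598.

18

Respondent 598 raw: 9, 1, 8, 6, 4, 5, 1, 2, 10, 5, 6.
Emotional items: 2, 5, 8, 10.
Reverse-coded (on a 0–10 scale, reversed = 10 − raw):
  item 2: 1
  item 5: 4
  item 8: 10 − 2 = 8
  item 10: 10 − 5 = 5
Sum = 1 + 4 + 8 + 5 = 18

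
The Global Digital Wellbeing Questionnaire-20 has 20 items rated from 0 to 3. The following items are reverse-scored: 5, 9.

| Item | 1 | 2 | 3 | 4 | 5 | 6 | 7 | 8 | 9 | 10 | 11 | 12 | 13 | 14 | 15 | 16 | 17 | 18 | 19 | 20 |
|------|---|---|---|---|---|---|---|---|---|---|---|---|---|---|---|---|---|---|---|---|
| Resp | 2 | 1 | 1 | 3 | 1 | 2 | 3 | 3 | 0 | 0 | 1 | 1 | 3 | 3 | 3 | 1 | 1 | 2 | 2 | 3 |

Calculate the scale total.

40

Reversing items 5 and 9 with 3 − raw:
Total = 2 + 1 + 1 + 3 + (3−1) + 2 + 3 + 3 + (3−0) + 0 + 1 + 1 + 3 + 3 + 3 + 1 + 1 + 2 + 2 + 3
      = 2 + 1 + 1 + 3 + 2 + 2 + 3 + 3 + 3 + 0 + 1 + 1 + 3 + 3 + 3 + 1 + 1 + 2 + 2 + 3 = 40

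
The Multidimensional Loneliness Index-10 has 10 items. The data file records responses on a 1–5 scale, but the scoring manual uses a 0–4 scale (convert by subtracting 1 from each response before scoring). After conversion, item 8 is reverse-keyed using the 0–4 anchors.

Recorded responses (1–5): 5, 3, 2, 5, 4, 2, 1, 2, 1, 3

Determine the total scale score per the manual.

20

Convert to 0–4: 4, 2, 1, 4, 3, 1, 0, 1, 0, 2
Reverse-coded (reverse-coded value = 4 − response):
  item 8: 4 − 1 = 3
Scored: 4, 2, 1, 4, 3, 1, 0, 3, 0, 2
Total = 20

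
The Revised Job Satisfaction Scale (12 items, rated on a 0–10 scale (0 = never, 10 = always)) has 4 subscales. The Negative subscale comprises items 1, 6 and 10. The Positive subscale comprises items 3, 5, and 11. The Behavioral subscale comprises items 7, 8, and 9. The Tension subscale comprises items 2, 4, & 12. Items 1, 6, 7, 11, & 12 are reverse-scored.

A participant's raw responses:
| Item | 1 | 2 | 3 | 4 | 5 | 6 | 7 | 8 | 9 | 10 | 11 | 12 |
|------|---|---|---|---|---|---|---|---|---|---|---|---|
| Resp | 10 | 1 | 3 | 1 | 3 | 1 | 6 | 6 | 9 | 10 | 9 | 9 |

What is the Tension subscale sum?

Tension items: 2, 4, 12.
Of these, item 12 is reverse-scored; on a 0–10 scale, reversed = 10 − raw.
  item 2: 1
  item 4: 1
  item 12: 10 − 9 = 1
Sum = 1 + 1 + 1 = 3

3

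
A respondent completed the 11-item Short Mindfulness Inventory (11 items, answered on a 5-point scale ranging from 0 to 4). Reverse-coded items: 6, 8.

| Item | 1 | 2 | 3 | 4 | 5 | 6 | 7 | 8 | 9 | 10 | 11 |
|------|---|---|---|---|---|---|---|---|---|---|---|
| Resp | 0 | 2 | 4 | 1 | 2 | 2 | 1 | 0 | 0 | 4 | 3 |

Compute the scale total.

Reversing items 6 & 8 with 4 − raw:
Total = 0 + 2 + 4 + 1 + 2 + (4−2) + 1 + (4−0) + 0 + 4 + 3
      = 0 + 2 + 4 + 1 + 2 + 2 + 1 + 4 + 0 + 4 + 3 = 23

23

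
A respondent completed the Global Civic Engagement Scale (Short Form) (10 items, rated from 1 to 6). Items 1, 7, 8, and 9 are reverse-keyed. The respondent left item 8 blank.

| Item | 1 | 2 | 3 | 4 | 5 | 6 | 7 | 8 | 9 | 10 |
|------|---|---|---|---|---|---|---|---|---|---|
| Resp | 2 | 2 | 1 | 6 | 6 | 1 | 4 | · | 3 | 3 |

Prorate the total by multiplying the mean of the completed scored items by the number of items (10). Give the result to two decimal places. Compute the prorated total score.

Reverse-coded (reverse-coded value = 7 − response):
  item 1: 7 − 2 = 5
  item 7: 7 − 4 = 3
  item 9: 7 − 3 = 4
Completed scored items (9 of 10): 5, 2, 1, 6, 6, 1, 3, 4, 3; sum = 31.
Person mean = 31 / 9 ≈ 3.4444
Prorated total = (31 / 9) × 10 = 34.44 (to 2 dp)

34.44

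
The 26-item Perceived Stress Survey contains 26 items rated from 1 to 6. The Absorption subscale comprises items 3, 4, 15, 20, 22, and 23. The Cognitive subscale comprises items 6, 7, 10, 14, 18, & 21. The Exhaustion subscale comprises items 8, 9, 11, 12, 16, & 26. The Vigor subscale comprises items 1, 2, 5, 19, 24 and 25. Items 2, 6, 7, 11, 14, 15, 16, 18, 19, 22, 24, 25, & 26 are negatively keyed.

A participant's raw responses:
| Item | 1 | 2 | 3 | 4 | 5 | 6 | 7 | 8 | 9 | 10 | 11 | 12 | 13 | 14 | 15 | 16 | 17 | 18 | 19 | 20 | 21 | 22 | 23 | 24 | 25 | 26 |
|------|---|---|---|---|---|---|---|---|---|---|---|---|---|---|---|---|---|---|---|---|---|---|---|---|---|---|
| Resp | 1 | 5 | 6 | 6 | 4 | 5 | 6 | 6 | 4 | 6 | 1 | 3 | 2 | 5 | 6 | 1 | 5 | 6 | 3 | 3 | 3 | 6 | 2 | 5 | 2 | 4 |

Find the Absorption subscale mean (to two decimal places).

3.17

Absorption items: 3, 4, 15, 20, 22, 23.
Of these, items 15 and 22 are negatively keyed; on a 1–6 scale, reversed = 7 − raw.
  item 3: 6
  item 4: 6
  item 15: 7 − 6 = 1
  item 20: 3
  item 22: 7 − 6 = 1
  item 23: 2
Sum = 6 + 6 + 1 + 3 + 1 + 2 = 19
Mean = 19 / 6 = 3.17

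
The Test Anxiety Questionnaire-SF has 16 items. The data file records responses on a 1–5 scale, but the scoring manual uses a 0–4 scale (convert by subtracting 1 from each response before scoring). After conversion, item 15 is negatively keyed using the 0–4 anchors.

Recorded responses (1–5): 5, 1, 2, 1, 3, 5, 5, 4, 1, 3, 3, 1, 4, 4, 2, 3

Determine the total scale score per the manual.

33

Convert to 0–4: 4, 0, 1, 0, 2, 4, 4, 3, 0, 2, 2, 0, 3, 3, 1, 2
Reverse-coded (reverse-coded value = 4 − response):
  item 15: 4 − 1 = 3
Scored: 4, 0, 1, 0, 2, 4, 4, 3, 0, 2, 2, 0, 3, 3, 3, 2
Total = 33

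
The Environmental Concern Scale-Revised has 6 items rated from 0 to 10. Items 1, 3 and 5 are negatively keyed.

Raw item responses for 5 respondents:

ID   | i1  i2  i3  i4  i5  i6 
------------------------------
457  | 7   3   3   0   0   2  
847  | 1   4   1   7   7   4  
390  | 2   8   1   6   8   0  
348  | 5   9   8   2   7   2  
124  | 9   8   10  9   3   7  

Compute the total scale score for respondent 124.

32

Respondent 124 raw: 9, 8, 10, 9, 3, 7.
Reverse-coded (reversed = (0+10) − raw = 10 − raw):
  item 1: 10 − 9 = 1
  item 2: 8
  item 3: 10 − 10 = 0
  item 4: 9
  item 5: 10 − 3 = 7
  item 6: 7
Sum = 1 + 8 + 0 + 9 + 7 + 7 = 32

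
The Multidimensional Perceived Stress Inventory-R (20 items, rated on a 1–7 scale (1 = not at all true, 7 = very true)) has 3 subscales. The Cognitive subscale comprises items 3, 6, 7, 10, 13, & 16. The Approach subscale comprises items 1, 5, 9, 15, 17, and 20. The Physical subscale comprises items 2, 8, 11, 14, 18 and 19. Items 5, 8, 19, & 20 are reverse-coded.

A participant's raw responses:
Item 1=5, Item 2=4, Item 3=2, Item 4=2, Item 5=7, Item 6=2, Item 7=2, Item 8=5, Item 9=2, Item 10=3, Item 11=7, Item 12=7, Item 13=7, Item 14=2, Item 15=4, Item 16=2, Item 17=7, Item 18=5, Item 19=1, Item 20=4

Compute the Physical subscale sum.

Physical items: 2, 8, 11, 14, 18, 19.
Of these, items 8 and 19 are reverse-coded; reversed = (1+7) − raw = 8 − raw.
  item 2: 4
  item 8: 8 − 5 = 3
  item 11: 7
  item 14: 2
  item 18: 5
  item 19: 8 − 1 = 7
Sum = 4 + 3 + 7 + 2 + 5 + 7 = 28

28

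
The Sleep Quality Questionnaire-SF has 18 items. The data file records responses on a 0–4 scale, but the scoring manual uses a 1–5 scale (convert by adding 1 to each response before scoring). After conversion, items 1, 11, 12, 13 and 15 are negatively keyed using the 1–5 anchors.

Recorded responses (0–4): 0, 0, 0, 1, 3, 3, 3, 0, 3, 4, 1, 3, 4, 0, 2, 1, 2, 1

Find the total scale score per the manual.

Convert to 1–5: 1, 1, 1, 2, 4, 4, 4, 1, 4, 5, 2, 4, 5, 1, 3, 2, 3, 2
Reverse-coded (reversed = (1+5) − raw = 6 − raw):
  item 1: 6 − 1 = 5
  item 11: 6 − 2 = 4
  item 12: 6 − 4 = 2
  item 13: 6 − 5 = 1
  item 15: 6 − 3 = 3
Scored: 5, 1, 1, 2, 4, 4, 4, 1, 4, 5, 4, 2, 1, 1, 3, 2, 3, 2
Total = 49

49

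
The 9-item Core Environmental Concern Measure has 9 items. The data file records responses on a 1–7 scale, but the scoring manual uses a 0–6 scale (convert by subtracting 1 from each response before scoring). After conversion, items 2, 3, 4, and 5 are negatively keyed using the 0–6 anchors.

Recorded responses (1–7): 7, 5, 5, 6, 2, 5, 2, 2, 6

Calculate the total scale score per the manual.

27

Convert to 0–6: 6, 4, 4, 5, 1, 4, 1, 1, 5
Reverse-coded (on a 0–6 scale, reversed = 6 − raw):
  item 2: 6 − 4 = 2
  item 3: 6 − 4 = 2
  item 4: 6 − 5 = 1
  item 5: 6 − 1 = 5
Scored: 6, 2, 2, 1, 5, 4, 1, 1, 5
Total = 27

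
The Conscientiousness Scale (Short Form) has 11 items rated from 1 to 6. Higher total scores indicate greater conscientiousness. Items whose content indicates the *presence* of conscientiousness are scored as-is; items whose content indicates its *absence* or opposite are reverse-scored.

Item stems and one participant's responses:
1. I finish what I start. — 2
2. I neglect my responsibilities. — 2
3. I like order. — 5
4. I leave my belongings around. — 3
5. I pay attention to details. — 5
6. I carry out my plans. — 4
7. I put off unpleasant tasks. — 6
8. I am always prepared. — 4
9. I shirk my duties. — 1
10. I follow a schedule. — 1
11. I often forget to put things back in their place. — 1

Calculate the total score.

43

Items 2, 4, 7, 9, 11 describe the absence/opposite of conscientiousness → reverse-score.
reversed = (1+6) − raw = 7 − raw.
  item 1: 2
  item 2: 7 − 2 = 5
  item 3: 5
  item 4: 7 − 3 = 4
  item 5: 5
  item 6: 4
  item 7: 7 − 6 = 1
  item 8: 4
  item 9: 7 − 1 = 6
  item 10: 1
  item 11: 7 − 1 = 6
Total = 2 + 5 + 5 + 4 + 5 + 4 + 1 + 4 + 6 + 1 + 6 = 43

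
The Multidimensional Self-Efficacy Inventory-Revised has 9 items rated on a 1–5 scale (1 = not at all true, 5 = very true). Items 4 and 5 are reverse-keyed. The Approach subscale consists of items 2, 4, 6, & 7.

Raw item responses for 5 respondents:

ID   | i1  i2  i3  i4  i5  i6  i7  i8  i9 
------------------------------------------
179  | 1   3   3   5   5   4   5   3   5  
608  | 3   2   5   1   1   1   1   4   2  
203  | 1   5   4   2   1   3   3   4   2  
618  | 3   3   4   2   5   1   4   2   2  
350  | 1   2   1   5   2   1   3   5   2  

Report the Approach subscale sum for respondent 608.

Respondent 608 raw: 3, 2, 5, 1, 1, 1, 1, 4, 2.
Approach items: 2, 4, 6, 7.
Reverse-coded (reverse-coded value = 6 − response):
  item 2: 2
  item 4: 6 − 1 = 5
  item 6: 1
  item 7: 1
Sum = 2 + 5 + 1 + 1 = 9

9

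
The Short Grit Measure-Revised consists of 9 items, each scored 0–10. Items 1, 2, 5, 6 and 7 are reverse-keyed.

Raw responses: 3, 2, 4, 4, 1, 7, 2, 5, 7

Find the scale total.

Raw sum = 35. Reverse-keyed items: 1, 2, 5, 6, 7; their raw sum = 15.
Each reversal replaces raw with 10 − raw, changing the total by 10 − 2·raw per item.
Total = 35 + 5·10 − 2·15 = 35 + 50 − 30 = 55

55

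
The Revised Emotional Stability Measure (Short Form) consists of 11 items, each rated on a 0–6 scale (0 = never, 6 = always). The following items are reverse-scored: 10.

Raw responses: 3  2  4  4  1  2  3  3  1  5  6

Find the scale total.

Apply reverse scoring (reversed = (0+6) − raw = 6 − raw):
  item 10: 6 − 5 = 1
After reverse-coding: 3, 2, 4, 4, 1, 2, 3, 3, 1, 1, 6
Total = 3 + 2 + 4 + 4 + 1 + 2 + 3 + 3 + 1 + 1 + 6 = 30

30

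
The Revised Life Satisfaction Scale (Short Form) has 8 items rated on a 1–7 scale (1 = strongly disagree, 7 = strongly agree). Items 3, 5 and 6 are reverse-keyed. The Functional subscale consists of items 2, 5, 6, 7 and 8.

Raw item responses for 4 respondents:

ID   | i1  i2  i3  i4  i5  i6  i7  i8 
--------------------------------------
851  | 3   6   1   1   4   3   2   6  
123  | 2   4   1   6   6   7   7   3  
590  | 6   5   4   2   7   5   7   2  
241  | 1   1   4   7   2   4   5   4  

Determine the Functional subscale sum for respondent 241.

Respondent 241 raw: 1, 1, 4, 7, 2, 4, 5, 4.
Functional items: 2, 5, 6, 7, 8.
Reverse-coded (on a 1–7 scale, reversed = 8 − raw):
  item 2: 1
  item 5: 8 − 2 = 6
  item 6: 8 − 4 = 4
  item 7: 5
  item 8: 4
Sum = 1 + 6 + 4 + 5 + 4 = 20

20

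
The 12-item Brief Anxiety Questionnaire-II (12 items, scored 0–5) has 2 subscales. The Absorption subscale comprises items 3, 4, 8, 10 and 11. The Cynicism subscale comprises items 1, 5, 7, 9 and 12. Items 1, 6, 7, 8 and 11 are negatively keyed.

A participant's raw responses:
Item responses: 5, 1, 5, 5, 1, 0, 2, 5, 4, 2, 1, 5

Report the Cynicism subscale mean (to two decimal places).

2.60

Cynicism items: 1, 5, 7, 9, 12.
Of these, items 1 and 7 are negatively keyed; on a 0–5 scale, reversed = 5 − raw.
  item 1: 5 − 5 = 0
  item 5: 1
  item 7: 5 − 2 = 3
  item 9: 4
  item 12: 5
Sum = 0 + 1 + 3 + 4 + 5 = 13
Mean = 13 / 5 = 2.60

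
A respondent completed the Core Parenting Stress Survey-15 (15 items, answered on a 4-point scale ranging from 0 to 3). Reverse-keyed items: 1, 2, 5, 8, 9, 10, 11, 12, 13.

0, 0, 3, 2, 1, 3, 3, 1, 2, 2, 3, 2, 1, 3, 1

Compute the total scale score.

Reversing items 1, 2, 5, 8, 9, 10, 11, 12 and 13 with 3 − raw:
Total = (3−0) + (3−0) + 3 + 2 + (3−1) + 3 + 3 + (3−1) + (3−2) + (3−2) + (3−3) + (3−2) + (3−1) + 3 + 1
      = 3 + 3 + 3 + 2 + 2 + 3 + 3 + 2 + 1 + 1 + 0 + 1 + 2 + 3 + 1 = 30

30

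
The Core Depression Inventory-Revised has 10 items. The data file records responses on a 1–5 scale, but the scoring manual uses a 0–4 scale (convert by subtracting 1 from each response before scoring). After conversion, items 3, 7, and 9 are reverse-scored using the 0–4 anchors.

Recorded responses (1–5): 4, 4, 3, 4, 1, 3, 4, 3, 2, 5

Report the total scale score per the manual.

23

Convert to 0–4: 3, 3, 2, 3, 0, 2, 3, 2, 1, 4
Reverse-coded (on a 0–4 scale, reversed = 4 − raw):
  item 3: 4 − 2 = 2
  item 7: 4 − 3 = 1
  item 9: 4 − 1 = 3
Scored: 3, 3, 2, 3, 0, 2, 1, 2, 3, 4
Total = 23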